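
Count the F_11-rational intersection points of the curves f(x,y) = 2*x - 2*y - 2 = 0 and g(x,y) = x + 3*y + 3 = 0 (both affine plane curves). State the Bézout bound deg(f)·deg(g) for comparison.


Common zeros: {(0, 10)}; count = 1; Bézout bound = 1.

deg(f) = 1, deg(g) = 1, so Bézout bound = 1.
Scan x ∈ F_11. For each x, list the y ∈ F_11 with f(x, y) ≡ 0 and those with g(x, y) ≡ 0 (mod 11); the common zeros in that column are the intersection.
  x = 0: f ≡ 0 at y ∈ {10}; g ≡ 0 at y ∈ {10}; common: {10}.
  x = 1: f ≡ 0 at y ∈ {0}; g ≡ 0 at y ∈ {6}; common: ∅.
  x = 2: f ≡ 0 at y ∈ {1}; g ≡ 0 at y ∈ {2}; common: ∅.
  x = 3: f ≡ 0 at y ∈ {2}; g ≡ 0 at y ∈ {9}; common: ∅.
  x = 4: f ≡ 0 at y ∈ {3}; g ≡ 0 at y ∈ {5}; common: ∅.
  x = 5: f ≡ 0 at y ∈ {4}; g ≡ 0 at y ∈ {1}; common: ∅.
  x = 6: f ≡ 0 at y ∈ {5}; g ≡ 0 at y ∈ {8}; common: ∅.
  x = 7: f ≡ 0 at y ∈ {6}; g ≡ 0 at y ∈ {4}; common: ∅.
  x = 8: f ≡ 0 at y ∈ {7}; g ≡ 0 at y ∈ {0}; common: ∅.
  x = 9: f ≡ 0 at y ∈ {8}; g ≡ 0 at y ∈ {7}; common: ∅.
  x = 10: f ≡ 0 at y ∈ {9}; g ≡ 0 at y ∈ {3}; common: ∅.
Collecting: common zeros = {(0, 10)}, so the count is 1.
Comparison with the Bézout bound: 1 ≤ 1 = deg(f)·deg(g), as expected for curves with no common component (the bound is attained).


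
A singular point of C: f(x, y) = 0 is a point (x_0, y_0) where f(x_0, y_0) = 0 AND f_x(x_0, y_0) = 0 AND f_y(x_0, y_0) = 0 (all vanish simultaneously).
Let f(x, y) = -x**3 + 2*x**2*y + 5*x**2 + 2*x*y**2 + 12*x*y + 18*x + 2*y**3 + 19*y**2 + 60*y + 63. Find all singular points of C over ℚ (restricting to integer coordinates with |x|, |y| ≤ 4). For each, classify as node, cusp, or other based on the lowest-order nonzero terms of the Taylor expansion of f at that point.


Singular points: {(0, -3)}; classification: node.

Compute partial derivatives:
  f_x = -3*x**2 + 4*x*y + 10*x + 2*y**2 + 12*y + 18.
  f_y = 2*x**2 + 4*x*y + 12*x + 6*y**2 + 38*y + 60.
Scan x_0 ∈ {−4, ..., 4}. For each x_0, f_y(x_0, y) is a polynomial in y; find its integer roots y ∈ {−4, ..., 4}, then test f_x and f at those candidates.
  x = -4: f_y(-4, y) = 6*y**2 + 22*y + 44; no integer root y with |y| ≤ 4.
  x = -3: f_y(-3, y) = 6*y**2 + 26*y + 42; no integer root y with |y| ≤ 4.
  x = -2: f_y(-2, y) = 6*y**2 + 30*y + 44; no integer root y with |y| ≤ 4.
  x = -1: f_y(-1, y) = 6*y**2 + 34*y + 50; no integer root y with |y| ≤ 4.
  x = 0: f_y(0, y) = 6*y**2 + 38*y + 60; vanishes at y ∈ {-3}. (0, -3): f_x = 0, f = 0 — SINGULAR.
  x = 1: f_y(1, y) = 6*y**2 + 42*y + 74; no integer root y with |y| ≤ 4.
  x = 2: f_y(2, y) = 6*y**2 + 46*y + 92; no integer root y with |y| ≤ 4.
  x = 3: f_y(3, y) = 6*y**2 + 50*y + 114; no integer root y with |y| ≤ 4.
  x = 4: f_y(4, y) = 6*y**2 + 54*y + 140; no integer root y with |y| ≤ 4.
Only singular point on the grid: (0, -3).
Classify: substitute x = 0 + u, y = -3 + v and expand: f = -u**3 + 2*u**2*v - u**2 + 2*u*v**2 + 2*v**3 + v**2.
No constant or linear terms (consistent with a singular point). Quadratic part: -u**2 + v**2. Cubic part: -u**3 + 2*u**2*v + 2*u*v**2 + 2*v**3.
The quadratic part v**2 - u**2 = (v − u)(v + u) splits into two distinct linear factors, so there are two distinct tangent lines y − -3 = ±(x − 0) — this is a node (ordinary double point).
Classification: node.


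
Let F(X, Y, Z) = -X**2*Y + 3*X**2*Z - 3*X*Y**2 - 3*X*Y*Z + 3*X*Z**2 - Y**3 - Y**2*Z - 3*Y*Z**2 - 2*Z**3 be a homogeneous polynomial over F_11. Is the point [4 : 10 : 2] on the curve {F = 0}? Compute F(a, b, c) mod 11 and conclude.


F(4,10,2) ≡ 2 (mod 11); P is NOT on the curve.

Evaluate F(4, 10, 2) term-by-term (mod 11).
  -X**2*Y ↦ -1·16·10·1 = -160
  3*X**2*Z ↦ 3·16·1·2 = 96
  -3*X*Y**2 ↦ -3·4·100·1 = -1200
  -3*X*Y*Z ↦ -3·4·10·2 = -240
  3*X*Z**2 ↦ 3·4·1·4 = 48
  -Y**3 ↦ -1·1·1000·1 = -1000
  -Y**2*Z ↦ -1·1·100·2 = -200
  -3*Y*Z**2 ↦ -3·1·10·4 = -120
  -2*Z**3 ↦ -2·1·1·8 = -16
Sum: F(4, 10, 2) = (-160) + (96) + (-1200) + (-240) + (48) + (-1000) + (-200) + (-120) + (-16) = -2792.
Reducing mod 11: -2792 ≡ 2 (mod 11).
Since F(a, b, c) ≡ 2 ≠ 0 (mod 11), P does NOT lie on the curve.


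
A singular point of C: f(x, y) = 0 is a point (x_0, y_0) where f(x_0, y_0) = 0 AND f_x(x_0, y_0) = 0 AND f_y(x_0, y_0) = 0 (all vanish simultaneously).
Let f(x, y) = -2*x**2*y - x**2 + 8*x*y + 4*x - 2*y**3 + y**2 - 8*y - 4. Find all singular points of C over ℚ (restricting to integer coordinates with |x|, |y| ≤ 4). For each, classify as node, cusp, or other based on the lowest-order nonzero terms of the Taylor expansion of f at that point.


Singular points: {(2, 0)}; classification: node.

Compute partial derivatives:
  f_x = -4*x*y - 2*x + 8*y + 4.
  f_y = -2*x**2 + 8*x - 6*y**2 + 2*y - 8.
Scan x_0 ∈ {−4, ..., 4}. For each x_0, f_y(x_0, y) is a polynomial in y; find its integer roots y ∈ {−4, ..., 4}, then test f_x and f at those candidates.
  x = -4: f_y(-4, y) = -6*y**2 + 2*y - 72; no integer root y with |y| ≤ 4.
  x = -3: f_y(-3, y) = -6*y**2 + 2*y - 50; no integer root y with |y| ≤ 4.
  x = -2: f_y(-2, y) = -6*y**2 + 2*y - 32; no integer root y with |y| ≤ 4.
  x = -1: f_y(-1, y) = -6*y**2 + 2*y - 18; no integer root y with |y| ≤ 4.
  x = 0: f_y(0, y) = -6*y**2 + 2*y - 8; no integer root y with |y| ≤ 4.
  x = 1: f_y(1, y) = -6*y**2 + 2*y - 2; no integer root y with |y| ≤ 4.
  x = 2: f_y(2, y) = -6*y**2 + 2*y; vanishes at y ∈ {0}. (2, 0): f_x = 0, f = 0 — SINGULAR.
  x = 3: f_y(3, y) = -6*y**2 + 2*y - 2; no integer root y with |y| ≤ 4.
  x = 4: f_y(4, y) = -6*y**2 + 2*y - 8; no integer root y with |y| ≤ 4.
Only singular point on the grid: (2, 0).
Classify: substitute x = 2 + u, y = 0 + v and expand: f = -2*u**2*v - u**2 - 2*v**3 + v**2.
No constant or linear terms (consistent with a singular point). Quadratic part: -u**2 + v**2. Cubic part: -2*u**2*v - 2*v**3.
The quadratic part v**2 - u**2 = (v − u)(v + u) splits into two distinct linear factors, so there are two distinct tangent lines y − 0 = ±(x − 2) — this is a node (ordinary double point).
Classification: node.


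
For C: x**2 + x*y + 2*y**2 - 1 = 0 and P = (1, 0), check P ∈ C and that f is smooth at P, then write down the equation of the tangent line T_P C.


Tangent line at P: 2*x + y - 2 = 0.

Step 1: f(1, 0) = 0, so P lies on C.
Step 2: partial derivatives
  f_x(x, y) = 2*x + y, f_y(x, y) = x + 4*y.
  f_x(P) = 2, f_y(P) = 1 (gradient nonzero, so P is smooth).
Step 3: tangent line at P: 2·(x − 1) + 1·(y − 0) = 0.
Expanding: 2*x + y - 2 = 0.


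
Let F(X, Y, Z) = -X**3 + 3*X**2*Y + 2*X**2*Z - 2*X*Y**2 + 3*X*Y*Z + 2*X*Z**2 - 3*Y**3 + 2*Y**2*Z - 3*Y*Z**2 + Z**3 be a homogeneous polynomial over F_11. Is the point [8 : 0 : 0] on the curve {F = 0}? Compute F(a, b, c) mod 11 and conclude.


F(8,0,0) ≡ 5 (mod 11); P is NOT on the curve.

Evaluate F(8, 0, 0) term-by-term (mod 11).
  -X**3 ↦ -1·512·1·1 = -512
  3*X**2*Y ↦ 3·64·0·1 = 0
  2*X**2*Z ↦ 2·64·1·0 = 0
  -2*X*Y**2 ↦ -2·8·0·1 = 0
  3*X*Y*Z ↦ 3·8·0·0 = 0
  2*X*Z**2 ↦ 2·8·1·0 = 0
  -3*Y**3 ↦ -3·1·0·1 = 0
  2*Y**2*Z ↦ 2·1·0·0 = 0
  -3*Y*Z**2 ↦ -3·1·0·0 = 0
  Z**3 ↦ 1·1·1·0 = 0
Sum: F(8, 0, 0) = (-512) + (0) + (0) + (0) + (0) + (0) + (0) + (0) + (0) + (0) = -512.
Reducing mod 11: -512 ≡ 5 (mod 11).
Since F(a, b, c) ≡ 5 ≠ 0 (mod 11), P does NOT lie on the curve.


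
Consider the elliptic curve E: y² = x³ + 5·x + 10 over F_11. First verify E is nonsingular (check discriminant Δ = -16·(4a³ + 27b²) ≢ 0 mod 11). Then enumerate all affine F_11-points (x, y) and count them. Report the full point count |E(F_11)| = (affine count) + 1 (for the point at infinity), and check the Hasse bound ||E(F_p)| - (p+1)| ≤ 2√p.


Affine points = {(1, 4), (1, 7), (6, 5), (6, 6), (7, 5), (7, 6), (8, 1), (8, 10), (9, 5), (9, 6), (10, 2), (10, 9)}; affine count = 12; |E(F_11)| = 13.

Discriminant check: Δ ∝ 4a³ + 27b² = 4·5³ + 27·10² = 4·125 + 27·100 ≡ 10 (mod 11). Nonzero ⇒ E is nonsingular.
For each x ∈ F_11, compute rhs = x³ + 5·x + 10 mod 11, then count y ∈ F_11 with y² ≡ rhs.
  x = 0: rhs = 10, matching y values: none (0 points).
  x = 1: rhs = 5, matching y values: 4, 7 (2 points).
  x = 2: rhs = 6, matching y values: none (0 points).
  x = 3: rhs = 8, matching y values: none (0 points).
  x = 4: rhs = 6, matching y values: none (0 points).
  x = 5: rhs = 6, matching y values: none (0 points).
  x = 6: rhs = 3, matching y values: 5, 6 (2 points).
  x = 7: rhs = 3, matching y values: 5, 6 (2 points).
  x = 8: rhs = 1, matching y values: 1, 10 (2 points).
  x = 9: rhs = 3, matching y values: 5, 6 (2 points).
  x = 10: rhs = 4, matching y values: 2, 9 (2 points).
Total affine count: 12.
Full point count |E(F_11)| = 12 + 1 = 13.
Hasse bound: |13 − (11+1)| = |1| = 1 ≤ 2√11 ≈ 6.6332 ✓.


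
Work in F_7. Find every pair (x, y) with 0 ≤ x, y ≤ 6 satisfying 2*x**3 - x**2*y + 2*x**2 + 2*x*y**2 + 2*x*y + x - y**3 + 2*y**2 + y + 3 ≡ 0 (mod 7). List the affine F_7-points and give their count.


Affine F_7-points: {(1, 5), (2, 1), (2, 6), (3, 2), (5, 0), (5, 5), (6, 4), (6, 5)}; count = 8.

For each of the 49 pairs (x, y) ∈ F_7², evaluate f(x, y) mod 7. Record the zeros.
  x = 0: [0↦3, 1↦5, 2↦5, 3↦4, 4↦3, 5↦3, 6↦5]  zeros at y ∈ ∅
  x = 1: [0↦1, 1↦6, 2↦6, 3↦2, 4↦2, 5↦0, 6↦4]  zeros at y ∈ {5}
  x = 2: [0↦1, 1↦0, 2↦5, 3↦3, 4↦2, 5↦3, 6↦0]  zeros at y ∈ {1, 6}
  x = 3: [0↦1, 1↦6, 2↦0, 3↦5, 4↦1, 5↦3, 6↦5]  zeros at y ∈ {2}
  x = 4: [0↦6, 1↦1, 2↦3, 3↦6, 4↦4, 5↦5, 6↦3]  zeros at y ∈ ∅
  x = 5: [0↦0, 1↦4, 2↦5, 3↦4, 4↦2, 5↦0, 6↦6]  zeros at y ∈ {0, 5}
  x = 6: [0↦2, 1↦6, 2↦4, 3↦4, 4↦0, 5↦0, 6↦5]  zeros at y ∈ {4, 5}
Collecting zeros: affine points = {(1, 5), (2, 1), (2, 6), (3, 2), (5, 0), (5, 5), (6, 4), (6, 5)}.
Total count |C(F_7)_aff| = 8.


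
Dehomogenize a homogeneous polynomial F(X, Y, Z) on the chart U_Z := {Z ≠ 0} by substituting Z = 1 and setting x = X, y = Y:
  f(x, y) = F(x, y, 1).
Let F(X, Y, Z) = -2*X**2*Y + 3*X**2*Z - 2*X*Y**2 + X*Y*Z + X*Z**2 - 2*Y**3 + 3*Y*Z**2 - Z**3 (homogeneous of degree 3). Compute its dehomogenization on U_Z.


f(x, y) = -2*x**2*y + 3*x**2 - 2*x*y**2 + x*y + x - 2*y**3 + 3*y - 1

On U_Z we set Z = 1. Each monomial c·X^i·Y^j·Z^k in F becomes c·x^i·y^j·1^k = c·x^i·y^j.
Substituting Z = 1: F(X, Y, 1) = -2*x**2*y + 3*x**2 - 2*x*y**2 + x*y + x - 2*y**3 + 3*y - 1.
Note: deg(f) ≤ deg(F) = 3; strict inequality happens when F is divisible by Z (lost terms).


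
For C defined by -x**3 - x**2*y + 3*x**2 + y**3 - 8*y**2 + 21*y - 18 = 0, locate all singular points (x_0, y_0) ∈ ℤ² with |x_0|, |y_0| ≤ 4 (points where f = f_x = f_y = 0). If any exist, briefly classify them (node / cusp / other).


Singular points: {(0, 3)}; classification: cusp.

Compute partial derivatives:
  f_x = -3*x**2 - 2*x*y + 6*x.
  f_y = -x**2 + 3*y**2 - 16*y + 21.
Scan x_0 ∈ {−4, ..., 4}. For each x_0, f_y(x_0, y) is a polynomial in y; find its integer roots y ∈ {−4, ..., 4}, then test f_x and f at those candidates.
  x = -4: f_y(-4, y) = 3*y**2 - 16*y + 5; no integer root y with |y| ≤ 4.
  x = -3: f_y(-3, y) = 3*y**2 - 16*y + 12; no integer root y with |y| ≤ 4.
  x = -2: f_y(-2, y) = 3*y**2 - 16*y + 17; no integer root y with |y| ≤ 4.
  x = -1: f_y(-1, y) = 3*y**2 - 16*y + 20; vanishes at y ∈ {2}. (-1, 2): f_x = -5 ≠ 0.
  x = 0: f_y(0, y) = 3*y**2 - 16*y + 21; vanishes at y ∈ {3}. (0, 3): f_x = 0, f = 0 — SINGULAR.
  x = 1: f_y(1, y) = 3*y**2 - 16*y + 20; vanishes at y ∈ {2}. (1, 2): f_x = -1 ≠ 0.
  x = 2: f_y(2, y) = 3*y**2 - 16*y + 17; no integer root y with |y| ≤ 4.
  x = 3: f_y(3, y) = 3*y**2 - 16*y + 12; no integer root y with |y| ≤ 4.
  x = 4: f_y(4, y) = 3*y**2 - 16*y + 5; no integer root y with |y| ≤ 4.
Only singular point on the grid: (0, 3).
Classify: substitute x = 0 + u, y = 3 + v and expand: f = -u**3 - u**2*v + v**3 + v**2.
No constant or linear terms (consistent with a singular point). Quadratic part: v**2. Cubic part: -u**3 - u**2*v + v**3.
The quadratic part v**2 is a perfect square, so there is a single (double) tangent line v = 0, i.e. y = 3. Restricting the cubic part to that line (v = 0) leaves -u**3 ≠ 0, so f is not divisible by v and the branch is v² ≈ u**3 to lowest order — this is a cusp.
Classification: cusp.


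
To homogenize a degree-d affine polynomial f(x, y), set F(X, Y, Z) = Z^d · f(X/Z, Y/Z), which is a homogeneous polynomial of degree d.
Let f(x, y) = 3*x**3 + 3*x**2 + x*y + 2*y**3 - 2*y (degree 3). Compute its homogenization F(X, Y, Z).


F(X, Y, Z) = 3*X**3 + 3*X**2*Z + X*Y*Z + 2*Y**3 - 2*Y*Z**2

deg(f) = 3.
Substitute x = X/Z, y = Y/Z into f, then multiply by Z^3.
  monomial 3·x^3·y^0 ↦ 3·X^3·Y^0·Z^0.
  monomial 3·x^2·y^0 ↦ 3·X^2·Y^0·Z^1.
  monomial 1·x^1·y^1 ↦ 1·X^1·Y^1·Z^1.
  monomial 2·x^0·y^3 ↦ 2·X^0·Y^3·Z^0.
  monomial -2·x^0·y^1 ↦ -2·X^0·Y^1·Z^2.
Collecting: F(X, Y, Z) = 3*X**3 + 3*X**2*Z + X*Y*Z + 2*Y**3 - 2*Y*Z**2.


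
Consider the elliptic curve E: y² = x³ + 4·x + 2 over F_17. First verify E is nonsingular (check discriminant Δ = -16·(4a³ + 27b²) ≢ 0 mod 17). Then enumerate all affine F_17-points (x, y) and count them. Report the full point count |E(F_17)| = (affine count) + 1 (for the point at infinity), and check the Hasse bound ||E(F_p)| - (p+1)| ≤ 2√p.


Affine points = {(0, 6), (0, 11), (2, 1), (2, 16), (6, 2), (6, 15), (7, 4), (7, 13), (8, 6), (8, 11), (9, 6), (9, 11), (11, 0)}; affine count = 13; |E(F_17)| = 14.

Discriminant check: Δ ∝ 4a³ + 27b² = 4·4³ + 27·2² = 4·64 + 27·4 ≡ 7 (mod 17). Nonzero ⇒ E is nonsingular.
For each x ∈ F_17, compute rhs = x³ + 4·x + 2 mod 17, then count y ∈ F_17 with y² ≡ rhs.
  x = 0: rhs = 2, matching y values: 6, 11 (2 points).
  x = 1: rhs = 7, matching y values: none (0 points).
  x = 2: rhs = 1, matching y values: 1, 16 (2 points).
  x = 3: rhs = 7, matching y values: none (0 points).
  x = 4: rhs = 14, matching y values: none (0 points).
  x = 5: rhs = 11, matching y values: none (0 points).
  x = 6: rhs = 4, matching y values: 2, 15 (2 points).
  x = 7: rhs = 16, matching y values: 4, 13 (2 points).
  x = 8: rhs = 2, matching y values: 6, 11 (2 points).
  x = 9: rhs = 2, matching y values: 6, 11 (2 points).
  x = 10: rhs = 5, matching y values: none (0 points).
  x = 11: rhs = 0, matching y values: 0 (1 points).
  x = 12: rhs = 10, matching y values: none (0 points).
  x = 13: rhs = 7, matching y values: none (0 points).
  x = 14: rhs = 14, matching y values: none (0 points).
  x = 15: rhs = 3, matching y values: none (0 points).
  x = 16: rhs = 14, matching y values: none (0 points).
Total affine count: 13.
Full point count |E(F_17)| = 13 + 1 = 14.
Hasse bound: |14 − (17+1)| = |-4| = 4 ≤ 2√17 ≈ 8.2462 ✓.


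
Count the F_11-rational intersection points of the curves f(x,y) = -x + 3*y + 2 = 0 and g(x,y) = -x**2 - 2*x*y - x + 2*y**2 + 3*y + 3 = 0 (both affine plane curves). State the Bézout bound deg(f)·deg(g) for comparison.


Common zeros: {(3, 4), (10, 10)}; count = 2; Bézout bound = 2.

deg(f) = 1, deg(g) = 2, so Bézout bound = 2.
Scan x ∈ F_11. For each x, list the y ∈ F_11 with f(x, y) ≡ 0 and those with g(x, y) ≡ 0 (mod 11); the common zeros in that column are the intersection.
  x = 0: f ≡ 0 at y ∈ {3}; g ≡ 0 at y ∈ ∅; common: ∅.
  x = 1: f ≡ 0 at y ∈ {7}; g ≡ 0 at y ∈ {2, 3}; common: ∅.
  x = 2: f ≡ 0 at y ∈ {0}; g ≡ 0 at y ∈ {7, 10}; common: ∅.
  x = 3: f ≡ 0 at y ∈ {4}; g ≡ 0 at y ∈ {3, 4}; common: {4}.
  x = 4: f ≡ 0 at y ∈ {8}; g ≡ 0 at y ∈ ∅; common: ∅.
  x = 5: f ≡ 0 at y ∈ {1}; g ≡ 0 at y ∈ {2, 7}; common: ∅.
  x = 6: f ≡ 0 at y ∈ {5}; g ≡ 0 at y ∈ ∅; common: ∅.
  x = 7: f ≡ 0 at y ∈ {9}; g ≡ 0 at y ∈ ∅; common: ∅.
  x = 8: f ≡ 0 at y ∈ {2}; g ≡ 0 at y ∈ ∅; common: ∅.
  x = 9: f ≡ 0 at y ∈ {6}; g ≡ 0 at y ∈ ∅; common: ∅.
  x = 10: f ≡ 0 at y ∈ {10}; g ≡ 0 at y ∈ {4, 10}; common: {10}.
Collecting: common zeros = {(3, 4), (10, 10)}, so the count is 2.
Comparison with the Bézout bound: 2 ≤ 2 = deg(f)·deg(g), as expected for curves with no common component (the bound is attained).


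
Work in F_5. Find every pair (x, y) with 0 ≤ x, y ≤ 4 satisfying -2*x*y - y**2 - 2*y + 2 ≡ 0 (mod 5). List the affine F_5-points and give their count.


Affine F_5-points: {(1, 2), (1, 4), (2, 1), (2, 3)}; count = 4.

For each of the 25 pairs (x, y) ∈ F_5², evaluate f(x, y) mod 5. Record the zeros.
  x = 0: [0↦2, 1↦4, 2↦4, 3↦2, 4↦3]  zeros at y ∈ ∅
  x = 1: [0↦2, 1↦2, 2↦0, 3↦1, 4↦0]  zeros at y ∈ {2, 4}
  x = 2: [0↦2, 1↦0, 2↦1, 3↦0, 4↦2]  zeros at y ∈ {1, 3}
  x = 3: [0↦2, 1↦3, 2↦2, 3↦4, 4↦4]  zeros at y ∈ ∅
  x = 4: [0↦2, 1↦1, 2↦3, 3↦3, 4↦1]  zeros at y ∈ ∅
Collecting zeros: affine points = {(1, 2), (1, 4), (2, 1), (2, 3)}.
Total count |C(F_5)_aff| = 4.


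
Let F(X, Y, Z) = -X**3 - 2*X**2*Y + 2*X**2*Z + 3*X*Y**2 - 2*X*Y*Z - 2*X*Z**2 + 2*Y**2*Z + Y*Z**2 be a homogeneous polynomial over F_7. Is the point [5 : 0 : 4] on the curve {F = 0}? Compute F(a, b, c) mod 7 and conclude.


F(5,0,4) ≡ 6 (mod 7); P is NOT on the curve.

Evaluate F(5, 0, 4) term-by-term (mod 7).
  -X**3 ↦ -1·125·1·1 = -125
  -2*X**2*Y ↦ -2·25·0·1 = 0
  2*X**2*Z ↦ 2·25·1·4 = 200
  3*X*Y**2 ↦ 3·5·0·1 = 0
  -2*X*Y*Z ↦ -2·5·0·4 = 0
  -2*X*Z**2 ↦ -2·5·1·16 = -160
  2*Y**2*Z ↦ 2·1·0·4 = 0
  Y*Z**2 ↦ 1·1·0·16 = 0
Sum: F(5, 0, 4) = (-125) + (0) + (200) + (0) + (0) + (-160) + (0) + (0) = -85.
Reducing mod 7: -85 ≡ 6 (mod 7).
Since F(a, b, c) ≡ 6 ≠ 0 (mod 7), P does NOT lie on the curve.


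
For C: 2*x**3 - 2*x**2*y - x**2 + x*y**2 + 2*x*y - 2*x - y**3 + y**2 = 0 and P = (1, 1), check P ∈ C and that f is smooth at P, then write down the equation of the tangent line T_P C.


Tangent line at P: x + y - 2 = 0.

Step 1: f(1, 1) = 0, so P lies on C.
Step 2: partial derivatives
  f_x(x, y) = 6*x**2 - 4*x*y - 2*x + y**2 + 2*y - 2, f_y(x, y) = -2*x**2 + 2*x*y + 2*x - 3*y**2 + 2*y.
  f_x(P) = 1, f_y(P) = 1 (gradient nonzero, so P is smooth).
Step 3: tangent line at P: 1·(x − 1) + 1·(y − 1) = 0.
Expanding: x + y - 2 = 0.


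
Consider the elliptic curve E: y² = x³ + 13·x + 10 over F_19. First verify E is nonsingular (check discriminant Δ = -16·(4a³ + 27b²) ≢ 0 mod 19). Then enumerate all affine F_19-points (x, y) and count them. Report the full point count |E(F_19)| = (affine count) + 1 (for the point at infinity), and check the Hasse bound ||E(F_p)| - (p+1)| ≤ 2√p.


Affine points = {(1, 9), (1, 10), (2, 5), (2, 14), (3, 0), (6, 0), (7, 8), (7, 11), (9, 1), (9, 18), (10, 0), (13, 1), (13, 18), (16, 1), (16, 18)}; affine count = 15; |E(F_19)| = 16.

Discriminant check: Δ ∝ 4a³ + 27b² = 4·13³ + 27·10² = 4·2197 + 27·100 ≡ 12 (mod 19). Nonzero ⇒ E is nonsingular.
For each x ∈ F_19, compute rhs = x³ + 13·x + 10 mod 19, then count y ∈ F_19 with y² ≡ rhs.
  x = 0: rhs = 10, matching y values: none (0 points).
  x = 1: rhs = 5, matching y values: 9, 10 (2 points).
  x = 2: rhs = 6, matching y values: 5, 14 (2 points).
  x = 3: rhs = 0, matching y values: 0 (1 points).
  x = 4: rhs = 12, matching y values: none (0 points).
  x = 5: rhs = 10, matching y values: none (0 points).
  x = 6: rhs = 0, matching y values: 0 (1 points).
  x = 7: rhs = 7, matching y values: 8, 11 (2 points).
  x = 8: rhs = 18, matching y values: none (0 points).
  x = 9: rhs = 1, matching y values: 1, 18 (2 points).
  x = 10: rhs = 0, matching y values: 0 (1 points).
  x = 11: rhs = 2, matching y values: none (0 points).
  x = 12: rhs = 13, matching y values: none (0 points).
  x = 13: rhs = 1, matching y values: 1, 18 (2 points).
  x = 14: rhs = 10, matching y values: none (0 points).
  x = 15: rhs = 8, matching y values: none (0 points).
  x = 16: rhs = 1, matching y values: 1, 18 (2 points).
  x = 17: rhs = 14, matching y values: none (0 points).
  x = 18: rhs = 15, matching y values: none (0 points).
Total affine count: 15.
Full point count |E(F_19)| = 15 + 1 = 16.
Hasse bound: |16 − (19+1)| = |-4| = 4 ≤ 2√19 ≈ 8.7178 ✓.


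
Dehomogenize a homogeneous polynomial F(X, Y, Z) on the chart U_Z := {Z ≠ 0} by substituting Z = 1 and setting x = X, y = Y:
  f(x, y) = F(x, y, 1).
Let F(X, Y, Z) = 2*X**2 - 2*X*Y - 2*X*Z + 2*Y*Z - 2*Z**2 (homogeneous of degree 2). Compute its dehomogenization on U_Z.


f(x, y) = 2*x**2 - 2*x*y - 2*x + 2*y - 2

On U_Z we set Z = 1. Each monomial c·X^i·Y^j·Z^k in F becomes c·x^i·y^j·1^k = c·x^i·y^j.
Substituting Z = 1: F(X, Y, 1) = 2*x**2 - 2*x*y - 2*x + 2*y - 2.
Note: deg(f) ≤ deg(F) = 2; strict inequality happens when F is divisible by Z (lost terms).


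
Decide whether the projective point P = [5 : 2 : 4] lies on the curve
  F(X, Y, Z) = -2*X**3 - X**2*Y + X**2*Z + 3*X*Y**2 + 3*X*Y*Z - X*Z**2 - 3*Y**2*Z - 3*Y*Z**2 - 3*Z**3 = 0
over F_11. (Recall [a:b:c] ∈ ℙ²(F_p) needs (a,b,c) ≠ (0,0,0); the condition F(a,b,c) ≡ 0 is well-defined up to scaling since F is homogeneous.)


F(5,2,4) ≡ 4 (mod 11); P is NOT on the curve.

Evaluate F(5, 2, 4) term-by-term (mod 11).
  -2*X**3 ↦ -2·125·1·1 = -250
  -X**2*Y ↦ -1·25·2·1 = -50
  X**2*Z ↦ 1·25·1·4 = 100
  3*X*Y**2 ↦ 3·5·4·1 = 60
  3*X*Y*Z ↦ 3·5·2·4 = 120
  -X*Z**2 ↦ -1·5·1·16 = -80
  -3*Y**2*Z ↦ -3·1·4·4 = -48
  -3*Y*Z**2 ↦ -3·1·2·16 = -96
  -3*Z**3 ↦ -3·1·1·64 = -192
Sum: F(5, 2, 4) = (-250) + (-50) + (100) + (60) + (120) + (-80) + (-48) + (-96) + (-192) = -436.
Reducing mod 11: -436 ≡ 4 (mod 11).
Since F(a, b, c) ≡ 4 ≠ 0 (mod 11), P does NOT lie on the curve.


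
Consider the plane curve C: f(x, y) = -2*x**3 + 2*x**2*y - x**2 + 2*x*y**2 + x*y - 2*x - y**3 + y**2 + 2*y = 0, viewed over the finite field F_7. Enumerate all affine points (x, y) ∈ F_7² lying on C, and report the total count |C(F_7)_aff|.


Affine F_7-points: {(0, 0), (0, 2), (0, 6), (3, 6), (5, 3), (6, 6)}; count = 6.

For each of the 49 pairs (x, y) ∈ F_7², evaluate f(x, y) mod 7. Record the zeros.
  x = 0: [0↦0, 1↦2, 2↦0, 3↦2, 4↦2, 5↦1, 6↦0]  zeros at y ∈ {0, 2, 6}
  x = 1: [0↦2, 1↦2, 2↦2, 3↦3, 4↦6, 5↦5, 6↦1]  zeros at y ∈ ∅
  x = 2: [0↦4, 1↦6, 2↦5, 3↦2, 4↦5, 5↦1, 6↦5]  zeros at y ∈ ∅
  x = 3: [0↦1, 1↦2, 2↦4, 3↦1, 4↦1, 5↦5, 6↦0]  zeros at y ∈ {6}
  x = 4: [0↦2, 1↦6, 2↦1, 3↦2, 4↦3, 5↦5, 6↦2]  zeros at y ∈ ∅
  x = 5: [0↦2, 1↦6, 2↦5, 3↦0, 4↦6, 5↦3, 6↦6]  zeros at y ∈ {3}
  x = 6: [0↦3, 1↦4, 2↦4, 3↦4, 4↦5, 5↦1, 6↦0]  zeros at y ∈ {6}
Collecting zeros: affine points = {(0, 0), (0, 2), (0, 6), (3, 6), (5, 3), (6, 6)}.
Total count |C(F_7)_aff| = 6.


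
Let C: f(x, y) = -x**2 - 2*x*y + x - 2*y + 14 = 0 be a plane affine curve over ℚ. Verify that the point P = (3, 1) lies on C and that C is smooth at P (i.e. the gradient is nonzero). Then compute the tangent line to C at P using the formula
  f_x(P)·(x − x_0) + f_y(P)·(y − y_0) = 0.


Tangent line at P: -7*x - 8*y + 29 = 0.

Step 1: f(3, 1) = 0, so P lies on C.
Step 2: partial derivatives
  f_x(x, y) = -2*x - 2*y + 1, f_y(x, y) = -2*x - 2.
  f_x(P) = -7, f_y(P) = -8 (gradient nonzero, so P is smooth).
Step 3: tangent line at P: -7·(x − 3) + -8·(y − 1) = 0.
Expanding: -7*x - 8*y + 29 = 0.


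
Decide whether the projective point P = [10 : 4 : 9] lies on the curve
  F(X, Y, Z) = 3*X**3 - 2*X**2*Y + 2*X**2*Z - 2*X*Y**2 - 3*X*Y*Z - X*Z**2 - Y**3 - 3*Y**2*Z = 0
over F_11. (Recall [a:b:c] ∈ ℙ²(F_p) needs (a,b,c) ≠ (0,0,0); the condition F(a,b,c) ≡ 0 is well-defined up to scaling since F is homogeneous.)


F(10,4,9) ≡ 7 (mod 11); P is NOT on the curve.

Evaluate F(10, 4, 9) term-by-term (mod 11).
  3*X**3 ↦ 3·1000·1·1 = 3000
  -2*X**2*Y ↦ -2·100·4·1 = -800
  2*X**2*Z ↦ 2·100·1·9 = 1800
  -2*X*Y**2 ↦ -2·10·16·1 = -320
  -3*X*Y*Z ↦ -3·10·4·9 = -1080
  -X*Z**2 ↦ -1·10·1·81 = -810
  -Y**3 ↦ -1·1·64·1 = -64
  -3*Y**2*Z ↦ -3·1·16·9 = -432
Sum: F(10, 4, 9) = (3000) + (-800) + (1800) + (-320) + (-1080) + (-810) + (-64) + (-432) = 1294.
Reducing mod 11: 1294 ≡ 7 (mod 11).
Since F(a, b, c) ≡ 7 ≠ 0 (mod 11), P does NOT lie on the curve.


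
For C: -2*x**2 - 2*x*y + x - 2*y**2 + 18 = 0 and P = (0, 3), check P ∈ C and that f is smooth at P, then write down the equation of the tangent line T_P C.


Tangent line at P: -5*x - 12*y + 36 = 0.

Step 1: f(0, 3) = 0, so P lies on C.
Step 2: partial derivatives
  f_x(x, y) = -4*x - 2*y + 1, f_y(x, y) = -2*x - 4*y.
  f_x(P) = -5, f_y(P) = -12 (gradient nonzero, so P is smooth).
Step 3: tangent line at P: -5·(x − 0) + -12·(y − 3) = 0.
Expanding: -5*x - 12*y + 36 = 0.


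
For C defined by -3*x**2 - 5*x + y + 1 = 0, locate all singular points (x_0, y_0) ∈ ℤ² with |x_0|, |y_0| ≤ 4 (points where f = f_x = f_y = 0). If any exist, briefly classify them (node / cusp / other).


No singular points in the scanned grid; C is smooth there.

Compute partial derivatives:
  f_x = -6*x - 5.
  f_y = 1.
f_y = 1 is a nonzero constant, so f_y never vanishes: no point (x, y) can satisfy f = f_x = f_y = 0. In particular no (x, y) ∈ {−4, ..., 4}² is singular; the curve is smooth.


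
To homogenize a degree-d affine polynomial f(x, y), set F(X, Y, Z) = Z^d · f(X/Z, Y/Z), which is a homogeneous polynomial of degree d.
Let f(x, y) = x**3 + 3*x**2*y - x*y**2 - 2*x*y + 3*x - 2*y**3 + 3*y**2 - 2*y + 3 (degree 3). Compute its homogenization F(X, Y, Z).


F(X, Y, Z) = X**3 + 3*X**2*Y - X*Y**2 - 2*X*Y*Z + 3*X*Z**2 - 2*Y**3 + 3*Y**2*Z - 2*Y*Z**2 + 3*Z**3

deg(f) = 3.
Substitute x = X/Z, y = Y/Z into f, then multiply by Z^3.
  monomial 1·x^3·y^0 ↦ 1·X^3·Y^0·Z^0.
  monomial 3·x^2·y^1 ↦ 3·X^2·Y^1·Z^0.
  monomial -1·x^1·y^2 ↦ -1·X^1·Y^2·Z^0.
  monomial -2·x^1·y^1 ↦ -2·X^1·Y^1·Z^1.
  monomial 3·x^1·y^0 ↦ 3·X^1·Y^0·Z^2.
  monomial -2·x^0·y^3 ↦ -2·X^0·Y^3·Z^0.
  monomial 3·x^0·y^2 ↦ 3·X^0·Y^2·Z^1.
  monomial -2·x^0·y^1 ↦ -2·X^0·Y^1·Z^2.
  monomial 3·x^0·y^0 ↦ 3·X^0·Y^0·Z^3.
Collecting: F(X, Y, Z) = X**3 + 3*X**2*Y - X*Y**2 - 2*X*Y*Z + 3*X*Z**2 - 2*Y**3 + 3*Y**2*Z - 2*Y*Z**2 + 3*Z**3.


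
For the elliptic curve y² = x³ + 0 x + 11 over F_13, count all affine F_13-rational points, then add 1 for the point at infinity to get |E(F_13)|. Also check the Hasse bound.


Affine points = {(1, 5), (1, 8), (3, 5), (3, 8), (4, 6), (4, 7), (7, 4), (7, 9), (8, 4), (8, 9), (9, 5), (9, 8), (10, 6), (10, 7), (11, 4), (11, 9), (12, 6), (12, 7)}; affine count = 18; |E(F_13)| = 19.

Discriminant check: Δ ∝ 4a³ + 27b² = 4·0³ + 27·11² = 4·0 + 27·121 ≡ 4 (mod 13). Nonzero ⇒ E is nonsingular.
For each x ∈ F_13, compute rhs = x³ + 0·x + 11 mod 13, then count y ∈ F_13 with y² ≡ rhs.
  x = 0: rhs = 11, matching y values: none (0 points).
  x = 1: rhs = 12, matching y values: 5, 8 (2 points).
  x = 2: rhs = 6, matching y values: none (0 points).
  x = 3: rhs = 12, matching y values: 5, 8 (2 points).
  x = 4: rhs = 10, matching y values: 6, 7 (2 points).
  x = 5: rhs = 6, matching y values: none (0 points).
  x = 6: rhs = 6, matching y values: none (0 points).
  x = 7: rhs = 3, matching y values: 4, 9 (2 points).
  x = 8: rhs = 3, matching y values: 4, 9 (2 points).
  x = 9: rhs = 12, matching y values: 5, 8 (2 points).
  x = 10: rhs = 10, matching y values: 6, 7 (2 points).
  x = 11: rhs = 3, matching y values: 4, 9 (2 points).
  x = 12: rhs = 10, matching y values: 6, 7 (2 points).
Total affine count: 18.
Full point count |E(F_13)| = 18 + 1 = 19.
Hasse bound: |19 − (13+1)| = |5| = 5 ≤ 2√13 ≈ 7.2111 ✓.


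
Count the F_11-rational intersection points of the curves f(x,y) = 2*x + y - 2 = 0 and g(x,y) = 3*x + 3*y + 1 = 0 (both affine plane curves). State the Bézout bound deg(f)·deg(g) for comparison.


Common zeros: {(6, 1)}; count = 1; Bézout bound = 1.

deg(f) = 1, deg(g) = 1, so Bézout bound = 1.
Scan x ∈ F_11. For each x, list the y ∈ F_11 with f(x, y) ≡ 0 and those with g(x, y) ≡ 0 (mod 11); the common zeros in that column are the intersection.
  x = 0: f ≡ 0 at y ∈ {2}; g ≡ 0 at y ∈ {7}; common: ∅.
  x = 1: f ≡ 0 at y ∈ {0}; g ≡ 0 at y ∈ {6}; common: ∅.
  x = 2: f ≡ 0 at y ∈ {9}; g ≡ 0 at y ∈ {5}; common: ∅.
  x = 3: f ≡ 0 at y ∈ {7}; g ≡ 0 at y ∈ {4}; common: ∅.
  x = 4: f ≡ 0 at y ∈ {5}; g ≡ 0 at y ∈ {3}; common: ∅.
  x = 5: f ≡ 0 at y ∈ {3}; g ≡ 0 at y ∈ {2}; common: ∅.
  x = 6: f ≡ 0 at y ∈ {1}; g ≡ 0 at y ∈ {1}; common: {1}.
  x = 7: f ≡ 0 at y ∈ {10}; g ≡ 0 at y ∈ {0}; common: ∅.
  x = 8: f ≡ 0 at y ∈ {8}; g ≡ 0 at y ∈ {10}; common: ∅.
  x = 9: f ≡ 0 at y ∈ {6}; g ≡ 0 at y ∈ {9}; common: ∅.
  x = 10: f ≡ 0 at y ∈ {4}; g ≡ 0 at y ∈ {8}; common: ∅.
Collecting: common zeros = {(6, 1)}, so the count is 1.
Comparison with the Bézout bound: 1 ≤ 1 = deg(f)·deg(g), as expected for curves with no common component (the bound is attained).


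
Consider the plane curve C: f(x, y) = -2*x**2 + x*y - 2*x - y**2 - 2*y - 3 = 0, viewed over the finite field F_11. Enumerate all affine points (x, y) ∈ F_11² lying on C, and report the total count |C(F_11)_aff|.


Affine F_11-points: {(0, 2), (0, 7), (3, 3), (3, 9), (6, 6), (6, 9), (7, 6), (7, 10), (8, 7), (8, 10)}; count = 10.

For each of the 121 pairs (x, y) ∈ F_11², evaluate f(x, y) mod 11. Record the zeros.
  x = 0: [0↦8, 1↦5, 2↦0, 3↦4, 4↦6, 5↦6, 6↦4, 7↦0, 8↦5, 9↦8, 10↦9]  zeros at y ∈ {2, 7}
  x = 1: [0↦4, 1↦2, 2↦9, 3↦3, 4↦6, 5↦7, 6↦6, 7↦3, 8↦9, 9↦2, 10↦4]  zeros at y ∈ ∅
  x = 2: [0↦7, 1↦6, 2↦3, 3↦9, 4↦2, 5↦4, 6↦4, 7↦2, 8↦9, 9↦3, 10↦6]  zeros at y ∈ ∅
  x = 3: [0↦6, 1↦6, 2↦4, 3↦0, 4↦5, 5↦8, 6↦9, 7↦8, 8↦5, 9↦0, 10↦4]  zeros at y ∈ {3, 9}
  x = 4: [0↦1, 1↦2, 2↦1, 3↦9, 4↦4, 5↦8, 6↦10, 7↦10, 8↦8, 9↦4, 10↦9]  zeros at y ∈ ∅
  x = 5: [0↦3, 1↦5, 2↦5, 3↦3, 4↦10, 5↦4, 6↦7, 7↦8, 8↦7, 9↦4, 10↦10]  zeros at y ∈ ∅
  x = 6: [0↦1, 1↦4, 2↦5, 3↦4, 4↦1, 5↦7, 6↦0, 7↦2, 8↦2, 9↦0, 10↦7]  zeros at y ∈ {6, 9}
  x = 7: [0↦6, 1↦10, 2↦1, 3↦1, 4↦10, 5↦6, 6↦0, 7↦3, 8↦4, 9↦3, 10↦0]  zeros at y ∈ {6, 10}
  x = 8: [0↦7, 1↦1, 2↦4, 3↦5, 4↦4, 5↦1, 6↦7, 7↦0, 8↦2, 9↦2, 10↦0]  zeros at y ∈ {7, 10}
  x = 9: [0↦4, 1↦10, 2↦3, 3↦5, 4↦5, 5↦3, 6↦10, 7↦4, 8↦7, 9↦8, 10↦7]  zeros at y ∈ ∅
  x = 10: [0↦8, 1↦4, 2↦9, 3↦1, 4↦2, 5↦1, 6↦9, 7↦4, 8↦8, 9↦10, 10↦10]  zeros at y ∈ ∅
Collecting zeros: affine points = {(0, 2), (0, 7), (3, 3), (3, 9), (6, 6), (6, 9), (7, 6), (7, 10), (8, 7), (8, 10)}.
Total count |C(F_11)_aff| = 10.


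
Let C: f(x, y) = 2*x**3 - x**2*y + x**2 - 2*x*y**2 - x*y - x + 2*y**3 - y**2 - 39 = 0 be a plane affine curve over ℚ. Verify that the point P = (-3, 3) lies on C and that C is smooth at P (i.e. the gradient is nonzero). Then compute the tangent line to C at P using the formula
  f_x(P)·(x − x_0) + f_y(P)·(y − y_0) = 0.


Tangent line at P: 44*x + 78*y - 102 = 0.

Step 1: f(-3, 3) = 0, so P lies on C.
Step 2: partial derivatives
  f_x(x, y) = 6*x**2 - 2*x*y + 2*x - 2*y**2 - y - 1, f_y(x, y) = -x**2 - 4*x*y - x + 6*y**2 - 2*y.
  f_x(P) = 44, f_y(P) = 78 (gradient nonzero, so P is smooth).
Step 3: tangent line at P: 44·(x − -3) + 78·(y − 3) = 0.
Expanding: 44*x + 78*y - 102 = 0.


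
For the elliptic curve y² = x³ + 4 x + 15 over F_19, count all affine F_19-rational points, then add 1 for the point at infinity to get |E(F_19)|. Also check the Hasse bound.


Affine points = {(1, 1), (1, 18), (3, 4), (3, 15), (4, 0), (7, 5), (7, 14), (9, 1), (9, 18), (12, 9), (12, 10), (15, 7), (15, 12)}; affine count = 13; |E(F_19)| = 14.

Discriminant check: Δ ∝ 4a³ + 27b² = 4·4³ + 27·15² = 4·64 + 27·225 ≡ 4 (mod 19). Nonzero ⇒ E is nonsingular.
For each x ∈ F_19, compute rhs = x³ + 4·x + 15 mod 19, then count y ∈ F_19 with y² ≡ rhs.
  x = 0: rhs = 15, matching y values: none (0 points).
  x = 1: rhs = 1, matching y values: 1, 18 (2 points).
  x = 2: rhs = 12, matching y values: none (0 points).
  x = 3: rhs = 16, matching y values: 4, 15 (2 points).
  x = 4: rhs = 0, matching y values: 0 (1 points).
  x = 5: rhs = 8, matching y values: none (0 points).
  x = 6: rhs = 8, matching y values: none (0 points).
  x = 7: rhs = 6, matching y values: 5, 14 (2 points).
  x = 8: rhs = 8, matching y values: none (0 points).
  x = 9: rhs = 1, matching y values: 1, 18 (2 points).
  x = 10: rhs = 10, matching y values: none (0 points).
  x = 11: rhs = 3, matching y values: none (0 points).
  x = 12: rhs = 5, matching y values: 9, 10 (2 points).
  x = 13: rhs = 3, matching y values: none (0 points).
  x = 14: rhs = 3, matching y values: none (0 points).
  x = 15: rhs = 11, matching y values: 7, 12 (2 points).
  x = 16: rhs = 14, matching y values: none (0 points).
  x = 17: rhs = 18, matching y values: none (0 points).
  x = 18: rhs = 10, matching y values: none (0 points).
Total affine count: 13.
Full point count |E(F_19)| = 13 + 1 = 14.
Hasse bound: |14 − (19+1)| = |-6| = 6 ≤ 2√19 ≈ 8.7178 ✓.


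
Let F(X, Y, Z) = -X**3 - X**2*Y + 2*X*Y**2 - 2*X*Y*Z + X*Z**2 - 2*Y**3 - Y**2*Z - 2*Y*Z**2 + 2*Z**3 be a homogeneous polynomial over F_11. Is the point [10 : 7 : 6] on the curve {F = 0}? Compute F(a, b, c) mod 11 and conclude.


F(10,7,6) ≡ 3 (mod 11); P is NOT on the curve.

Evaluate F(10, 7, 6) term-by-term (mod 11).
  -X**3 ↦ -1·1000·1·1 = -1000
  -X**2*Y ↦ -1·100·7·1 = -700
  2*X*Y**2 ↦ 2·10·49·1 = 980
  -2*X*Y*Z ↦ -2·10·7·6 = -840
  X*Z**2 ↦ 1·10·1·36 = 360
  -2*Y**3 ↦ -2·1·343·1 = -686
  -Y**2*Z ↦ -1·1·49·6 = -294
  -2*Y*Z**2 ↦ -2·1·7·36 = -504
  2*Z**3 ↦ 2·1·1·216 = 432
Sum: F(10, 7, 6) = (-1000) + (-700) + (980) + (-840) + (360) + (-686) + (-294) + (-504) + (432) = -2252.
Reducing mod 11: -2252 ≡ 3 (mod 11).
Since F(a, b, c) ≡ 3 ≠ 0 (mod 11), P does NOT lie on the curve.


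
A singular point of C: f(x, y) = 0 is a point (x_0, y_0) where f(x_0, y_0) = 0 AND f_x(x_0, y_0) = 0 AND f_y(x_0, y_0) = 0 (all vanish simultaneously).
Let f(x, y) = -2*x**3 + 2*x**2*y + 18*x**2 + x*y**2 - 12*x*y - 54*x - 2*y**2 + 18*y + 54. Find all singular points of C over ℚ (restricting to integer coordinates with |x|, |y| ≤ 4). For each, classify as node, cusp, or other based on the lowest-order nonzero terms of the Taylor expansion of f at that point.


Singular points: {(3, 0)}; classification: cusp.

Compute partial derivatives:
  f_x = -6*x**2 + 4*x*y + 36*x + y**2 - 12*y - 54.
  f_y = 2*x**2 + 2*x*y - 12*x - 4*y + 18.
Scan x_0 ∈ {−4, ..., 4}. For each x_0, f_y(x_0, y) is a polynomial in y; find its integer roots y ∈ {−4, ..., 4}, then test f_x and f at those candidates.
  x = -4: f_y(-4, y) = 98 - 12*y; no integer root y with |y| ≤ 4.
  x = -3: f_y(-3, y) = 72 - 10*y; no integer root y with |y| ≤ 4.
  x = -2: f_y(-2, y) = 50 - 8*y; no integer root y with |y| ≤ 4.
  x = -1: f_y(-1, y) = 32 - 6*y; no integer root y with |y| ≤ 4.
  x = 0: f_y(0, y) = 18 - 4*y; no integer root y with |y| ≤ 4.
  x = 1: f_y(1, y) = 8 - 2*y; vanishes at y ∈ {4}. (1, 4): f_x = -40 ≠ 0.
  x = 2: f_y(2, y) = 2; no integer root y with |y| ≤ 4.
  x = 3: f_y(3, y) = 2*y; vanishes at y ∈ {0}. (3, 0): f_x = 0, f = 0 — SINGULAR.
  x = 4: f_y(4, y) = 4*y + 2; no integer root y with |y| ≤ 4.
Only singular point on the grid: (3, 0).
Classify: substitute x = 3 + u, y = 0 + v and expand: f = -2*u**3 + 2*u**2*v + u*v**2 + v**2.
No constant or linear terms (consistent with a singular point). Quadratic part: v**2. Cubic part: -2*u**3 + 2*u**2*v + u*v**2.
The quadratic part v**2 is a perfect square, so there is a single (double) tangent line v = 0, i.e. y = 0. Restricting the cubic part to that line (v = 0) leaves -2*u**3 ≠ 0, so f is not divisible by v and the branch is v² ≈ 2*u**3 to lowest order — this is a cusp.
Classification: cusp.


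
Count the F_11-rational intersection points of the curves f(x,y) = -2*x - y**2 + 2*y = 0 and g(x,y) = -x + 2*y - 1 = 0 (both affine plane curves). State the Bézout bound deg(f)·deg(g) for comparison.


Common zeros: {(7, 4), (9, 5)}; count = 2; Bézout bound = 2.

deg(f) = 2, deg(g) = 1, so Bézout bound = 2.
Scan x ∈ F_11. For each x, list the y ∈ F_11 with f(x, y) ≡ 0 and those with g(x, y) ≡ 0 (mod 11); the common zeros in that column are the intersection.
  x = 0: f ≡ 0 at y ∈ {0, 2}; g ≡ 0 at y ∈ {6}; common: ∅.
  x = 1: f ≡ 0 at y ∈ ∅; g ≡ 0 at y ∈ {1}; common: ∅.
  x = 2: f ≡ 0 at y ∈ ∅; g ≡ 0 at y ∈ {7}; common: ∅.
  x = 3: f ≡ 0 at y ∈ ∅; g ≡ 0 at y ∈ {2}; common: ∅.
  x = 4: f ≡ 0 at y ∈ {3, 10}; g ≡ 0 at y ∈ {8}; common: ∅.
  x = 5: f ≡ 0 at y ∈ ∅; g ≡ 0 at y ∈ {3}; common: ∅.
  x = 6: f ≡ 0 at y ∈ {1}; g ≡ 0 at y ∈ {9}; common: ∅.
  x = 7: f ≡ 0 at y ∈ {4, 9}; g ≡ 0 at y ∈ {4}; common: {4}.
  x = 8: f ≡ 0 at y ∈ ∅; g ≡ 0 at y ∈ {10}; common: ∅.
  x = 9: f ≡ 0 at y ∈ {5, 8}; g ≡ 0 at y ∈ {5}; common: {5}.
  x = 10: f ≡ 0 at y ∈ {6, 7}; g ≡ 0 at y ∈ {0}; common: ∅.
Collecting: common zeros = {(7, 4), (9, 5)}, so the count is 2.
Comparison with the Bézout bound: 2 ≤ 2 = deg(f)·deg(g), as expected for curves with no common component (the bound is attained).


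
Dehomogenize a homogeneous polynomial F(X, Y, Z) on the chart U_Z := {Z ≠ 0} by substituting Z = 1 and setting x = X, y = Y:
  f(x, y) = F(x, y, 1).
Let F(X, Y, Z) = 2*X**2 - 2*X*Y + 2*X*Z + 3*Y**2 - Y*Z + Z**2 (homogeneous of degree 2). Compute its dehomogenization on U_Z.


f(x, y) = 2*x**2 - 2*x*y + 2*x + 3*y**2 - y + 1

On U_Z we set Z = 1. Each monomial c·X^i·Y^j·Z^k in F becomes c·x^i·y^j·1^k = c·x^i·y^j.
Substituting Z = 1: F(X, Y, 1) = 2*x**2 - 2*x*y + 2*x + 3*y**2 - y + 1.
Note: deg(f) ≤ deg(F) = 2; strict inequality happens when F is divisible by Z (lost terms).


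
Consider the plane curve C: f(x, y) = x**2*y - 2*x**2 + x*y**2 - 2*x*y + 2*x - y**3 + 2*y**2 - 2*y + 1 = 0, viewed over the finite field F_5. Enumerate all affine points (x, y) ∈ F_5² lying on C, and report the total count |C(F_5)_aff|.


Affine F_5-points: {(0, 1), (1, 1), (2, 3), (3, 3), (4, 2)}; count = 5.

For each of the 25 pairs (x, y) ∈ F_5², evaluate f(x, y) mod 5. Record the zeros.
  x = 0: [0↦1, 1↦0, 2↦2, 3↦1, 4↦1]  zeros at y ∈ {1}
  x = 1: [0↦1, 1↦0, 2↦4, 3↦2, 4↦3]  zeros at y ∈ {1}
  x = 2: [0↦2, 1↦3, 2↦1, 3↦0, 4↦4]  zeros at y ∈ {3}
  x = 3: [0↦4, 1↦4, 2↦3, 3↦0, 4↦4]  zeros at y ∈ {3}
  x = 4: [0↦2, 1↦3, 2↦0, 3↦2, 4↦3]  zeros at y ∈ {2}
Collecting zeros: affine points = {(0, 1), (1, 1), (2, 3), (3, 3), (4, 2)}.
Total count |C(F_5)_aff| = 5.


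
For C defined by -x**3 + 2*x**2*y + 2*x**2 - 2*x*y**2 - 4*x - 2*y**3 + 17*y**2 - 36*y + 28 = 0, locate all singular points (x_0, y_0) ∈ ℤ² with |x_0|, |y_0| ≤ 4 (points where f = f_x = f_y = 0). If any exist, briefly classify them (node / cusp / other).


Singular points: {(2, 2)}; classification: cusp.

Compute partial derivatives:
  f_x = -3*x**2 + 4*x*y + 4*x - 2*y**2 - 4.
  f_y = 2*x**2 - 4*x*y - 6*y**2 + 34*y - 36.
Scan x_0 ∈ {−4, ..., 4}. For each x_0, f_y(x_0, y) is a polynomial in y; find its integer roots y ∈ {−4, ..., 4}, then test f_x and f at those candidates.
  x = -4: f_y(-4, y) = -6*y**2 + 50*y - 4; no integer root y with |y| ≤ 4.
  x = -3: f_y(-3, y) = -6*y**2 + 46*y - 18; no integer root y with |y| ≤ 4.
  x = -2: f_y(-2, y) = -6*y**2 + 42*y - 28; no integer root y with |y| ≤ 4.
  x = -1: f_y(-1, y) = -6*y**2 + 38*y - 34; no integer root y with |y| ≤ 4.
  x = 0: f_y(0, y) = -6*y**2 + 34*y - 36; no integer root y with |y| ≤ 4.
  x = 1: f_y(1, y) = -6*y**2 + 30*y - 34; no integer root y with |y| ≤ 4.
  x = 2: f_y(2, y) = -6*y**2 + 26*y - 28; vanishes at y ∈ {2}. (2, 2): f_x = 0, f = 0 — SINGULAR.
  x = 3: f_y(3, y) = -6*y**2 + 22*y - 18; no integer root y with |y| ≤ 4.
  x = 4: f_y(4, y) = -6*y**2 + 18*y - 4; no integer root y with |y| ≤ 4.
Only singular point on the grid: (2, 2).
Classify: substitute x = 2 + u, y = 2 + v and expand: f = -u**3 + 2*u**2*v - 2*u*v**2 - 2*v**3 + v**2.
No constant or linear terms (consistent with a singular point). Quadratic part: v**2. Cubic part: -u**3 + 2*u**2*v - 2*u*v**2 - 2*v**3.
The quadratic part v**2 is a perfect square, so there is a single (double) tangent line v = 0, i.e. y = 2. Restricting the cubic part to that line (v = 0) leaves -u**3 ≠ 0, so f is not divisible by v and the branch is v² ≈ u**3 to lowest order — this is a cusp.
Classification: cusp.
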